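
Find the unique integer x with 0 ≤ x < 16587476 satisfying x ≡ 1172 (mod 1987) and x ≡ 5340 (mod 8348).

Write x = 1172 + 1987·k. Then 1987·k ≡ 5340 − 1172 ≡ 4168 (mod 8348).
Need 1987⁻¹ mod 8348. Extended Euclid on (8348, 1987):
8348 = 4·1987 + 400
1987 = 4·400 + 387
400 = 1·387 + 13
387 = 29·13 + 10
13 = 1·10 + 3
10 = 3·3 + 1
3 = 3·1 + 0
Back-substitute:
1 = 10 − 3·3
1 = −3·13 + 4·10
1 = 4·387 − 119·13
1 = −119·400 + 123·387
1 = 123·1987 − 611·400
1 = −611·8348 + 2567·1987
1987⁻¹ ≡ 2567 (mod 8348), so k ≡ 2567·4168 ≡ 5468 (mod 8348).
x = 1172 + 1987·5468 = 10866088.

10866088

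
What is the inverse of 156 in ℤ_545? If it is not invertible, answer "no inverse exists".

276

Apply the Euclidean algorithm to 545 and 156:
545 = 3×156 + 77
156 = 2×77 + 2
77 = 38×2 + 1
2 = 2×1 + 0
Since gcd(156, 545) = 1, back-substitute to write 1 as a combination:
1 = 77 − 38·2
1 = −38·156 + 77·77
1 = 77·545 − 269·156
Hence 156⁻¹ ≡ -269 ≡ 276 (mod 545).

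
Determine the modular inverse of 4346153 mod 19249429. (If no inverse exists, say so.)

Extended Euclidean algorithm:
19249429 = 4·4346153 + 1864817
4346153 = 2·1864817 + 616519
1864817 = 3·616519 + 15260
616519 = 40·15260 + 6119
15260 = 2·6119 + 3022
6119 = 2·3022 + 75
3022 = 40·75 + 22
75 = 3·22 + 9
22 = 2·9 + 4
9 = 2·4 + 1
4 = 4·1 + 0
The gcd is 1. Working backward:
1 = 9 − 2·4
1 = −2·22 + 5·9
1 = 5·75 − 17·22
1 = −17·3022 + 685·75
1 = 685·6119 − 1387·3022
1 = −1387·15260 + 3459·6119
1 = 3459·616519 − 139747·15260
1 = −139747·1864817 + 422700·616519
1 = 422700·4346153 − 985147·1864817
1 = −985147·19249429 + 4363288·4346153
So 4346153·4363288 ≡ 1 (mod 19249429).

4363288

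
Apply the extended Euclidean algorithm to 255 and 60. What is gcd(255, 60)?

Euclidean algorithm:
255 = 4*60 + 15
60 = 4*15 + 0
gcd(255, 60) = 15.
Express as a combination:
15 = 255 − 4·60
So 15 = (1)·255 + (-4)·60.

15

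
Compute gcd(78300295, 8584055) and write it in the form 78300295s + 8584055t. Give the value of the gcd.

Repeated division:
78300295 = 9*8584055 + 1043800
8584055 = 8*1043800 + 233655
1043800 = 4*233655 + 109180
233655 = 2*109180 + 15295
109180 = 7*15295 + 2115
15295 = 7*2115 + 490
2115 = 4*490 + 155
490 = 3*155 + 25
155 = 6*25 + 5
25 = 5*5 + 0
gcd(78300295, 8584055) = 5.
Express as a combination:
5 = 155 − 6·25
5 = −6·490 + 19·155
5 = 19·2115 − 82·490
5 = −82·15295 + 593·2115
5 = 593·109180 − 4233·15295
5 = −4233·233655 + 9059·109180
5 = 9059·1043800 − 40469·233655
5 = −40469·8584055 + 332811·1043800
5 = 332811·78300295 − 3035768·8584055
So 5 = (332811)·78300295 + (-3035768)·8584055.

5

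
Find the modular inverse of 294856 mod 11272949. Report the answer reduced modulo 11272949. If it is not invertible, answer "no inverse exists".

Extended Euclidean algorithm:
11272949 = 38×294856 + 68421
294856 = 4×68421 + 21172
68421 = 3×21172 + 4905
21172 = 4×4905 + 1552
4905 = 3×1552 + 249
1552 = 6×249 + 58
249 = 4×58 + 17
58 = 3×17 + 7
17 = 2×7 + 3
7 = 2×3 + 1
3 = 3×1 + 0
gcd = 1, so the inverse exists. Back-substitute:
1 = 7 − 2·3
1 = −2·17 + 5·7
1 = 5·58 − 17·17
1 = −17·249 + 73·58
1 = 73·1552 − 455·249
1 = −455·4905 + 1438·1552
1 = 1438·21172 − 6207·4905
1 = −6207·68421 + 20059·21172
1 = 20059·294856 − 86443·68421
1 = −86443·11272949 + 3304893·294856
So 294856·3304893 ≡ 1 (mod 11272949).

3304893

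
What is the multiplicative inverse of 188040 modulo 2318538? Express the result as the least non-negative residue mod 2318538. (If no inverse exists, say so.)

no inverse exists

Compute gcd(188040, 2318538):
2318538 = 12×188040 + 62058
188040 = 3×62058 + 1866
62058 = 33×1866 + 480
1866 = 3×480 + 426
480 = 1×426 + 54
426 = 7×54 + 48
54 = 1×48 + 6
48 = 8×6 + 0
Since gcd = 6 > 1, 188040 is not a unit mod 2318538.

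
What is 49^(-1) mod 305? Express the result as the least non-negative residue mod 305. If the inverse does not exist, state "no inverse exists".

249

gcd(305, 49) by repeated division:
305 = 6*49 + 11
49 = 4*11 + 5
11 = 2*5 + 1
5 = 5*1 + 0
gcd = 1, so the inverse exists. Back-substitute:
1 = 11 − 2·5
1 = −2·49 + 9·11
1 = 9·305 − 56·49
So 49·(-56) ≡ 1 (mod 305), and -56 ≡ 249 (mod 305).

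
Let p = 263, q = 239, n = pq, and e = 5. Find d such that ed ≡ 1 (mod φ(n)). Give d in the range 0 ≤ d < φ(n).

49885

φ(n) = (p−1)(q−1) = 262·238 = 62356.
Need d with 5·d ≡ 1 (mod 62356). Apply the extended Euclidean algorithm:
62356 = 12471*5 + 1
5 = 5*1 + 0
Back-substitute:
1 = 62356 − 12471·5
So 5·(-12471) ≡ 1 (mod 62356), hence d ≡ -12471 ≡ 49885 (mod 62356).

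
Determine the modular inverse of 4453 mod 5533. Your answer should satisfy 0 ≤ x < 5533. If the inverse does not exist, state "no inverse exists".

gcd(5533, 4453) by repeated division:
5533 = 1×4453 + 1080
4453 = 4×1080 + 133
1080 = 8×133 + 16
133 = 8×16 + 5
16 = 3×5 + 1
5 = 5×1 + 0
gcd = 1, so the inverse exists. Back-substitute:
1 = 16 − 3·5
1 = −3·133 + 25·16
1 = 25·1080 − 203·133
1 = −203·4453 + 837·1080
1 = 837·5533 − 1040·4453
So 4453·(-1040) ≡ 1 (mod 5533), and -1040 ≡ 4493 (mod 5533).

4493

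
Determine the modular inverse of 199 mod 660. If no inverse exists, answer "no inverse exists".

199

Extended Euclidean algorithm:
660 = 3×199 + 63
199 = 3×63 + 10
63 = 6×10 + 3
10 = 3×3 + 1
3 = 3×1 + 0
gcd = 1, so the inverse exists. Back-substitute:
1 = 10 − 3·3
1 = −3·63 + 19·10
1 = 19·199 − 60·63
1 = −60·660 + 199·199
So 199·199 ≡ 1 (mod 660).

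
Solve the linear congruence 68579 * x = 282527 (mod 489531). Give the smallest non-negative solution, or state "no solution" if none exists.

37237

First find gcd(68579, 489531):
489531 = 7·68579 + 9478
68579 = 7·9478 + 2233
9478 = 4·2233 + 546
2233 = 4·546 + 49
546 = 11·49 + 7
49 = 7·7 + 0
gcd = 7 and 7 | 282527, so solutions exist. Divide through by 7: 9797x ≡ 40361 (mod 69933).
Now find 9797⁻¹ mod 69933:
69933 = 7·9797 + 1354
9797 = 7·1354 + 319
1354 = 4·319 + 78
319 = 4·78 + 7
78 = 11·7 + 1
7 = 7·1 + 0
Back-substitute:
1 = 78 − 11·7
1 = −11·319 + 45·78
1 = 45·1354 − 191·319
1 = −191·9797 + 1382·1354
1 = 1382·69933 − 9865·9797
So 9797·(-9865) ≡ 1 (mod 69933), i.e. 9797⁻¹ ≡ 60068.
Then x ≡ 60068·40361 ≡ 37237 (mod 69933); the smallest non-negative solution is x = 37237.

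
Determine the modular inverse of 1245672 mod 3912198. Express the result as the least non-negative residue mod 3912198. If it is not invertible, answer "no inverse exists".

Compute gcd(1245672, 3912198):
3912198 = 3·1245672 + 175182
1245672 = 7·175182 + 19398
175182 = 9·19398 + 600
19398 = 32·600 + 198
600 = 3·198 + 6
198 = 33·6 + 0
gcd(1245672, 3912198) = 6 ≠ 1, so 1245672 has no multiplicative inverse modulo 3912198.

no inverse exists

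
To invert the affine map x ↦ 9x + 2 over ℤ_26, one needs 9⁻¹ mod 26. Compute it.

3

Run Euclid on (26, 9):
26 = 2·9 + 8
9 = 1·8 + 1
8 = 8·1 + 0
gcd = 1, so the inverse exists. Back-substitute:
1 = 9 − 8
1 = −26 + 3·9
So 9·3 ≡ 1 (mod 26).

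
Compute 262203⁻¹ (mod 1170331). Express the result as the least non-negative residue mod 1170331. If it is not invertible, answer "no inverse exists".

Apply the Euclidean algorithm to 1170331 and 262203:
1170331 = 4·262203 + 121519
262203 = 2·121519 + 19165
121519 = 6·19165 + 6529
19165 = 2·6529 + 6107
6529 = 1·6107 + 422
6107 = 14·422 + 199
422 = 2·199 + 24
199 = 8·24 + 7
24 = 3·7 + 3
7 = 2·3 + 1
3 = 3·1 + 0
gcd = 1, so the inverse exists. Back-substitute:
1 = 7 − 2·3
1 = −2·24 + 7·7
1 = 7·199 − 58·24
1 = −58·422 + 123·199
1 = 123·6107 − 1780·422
1 = −1780·6529 + 1903·6107
1 = 1903·19165 − 5586·6529
1 = −5586·121519 + 35419·19165
1 = 35419·262203 − 76424·121519
1 = −76424·1170331 + 341115·262203
So 262203·341115 ≡ 1 (mod 1170331).

341115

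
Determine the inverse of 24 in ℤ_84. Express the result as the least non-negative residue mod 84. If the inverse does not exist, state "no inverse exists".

no inverse exists

Compute gcd(24, 84):
84 = 3·24 + 12
24 = 2·12 + 0
The gcd is 12, not 1, hence no inverse exists.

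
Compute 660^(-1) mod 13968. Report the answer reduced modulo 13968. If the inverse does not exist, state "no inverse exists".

no inverse exists

Euclidean algorithm on 13968, 660:
13968 = 21·660 + 108
660 = 6·108 + 12
108 = 9·12 + 0
Since gcd = 12 > 1, 660 is not a unit mod 13968.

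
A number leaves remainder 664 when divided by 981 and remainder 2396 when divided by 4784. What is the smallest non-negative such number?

Write x = 664 + 981·k. Then 981·k ≡ 2396 − 664 ≡ 1732 (mod 4784).
Need 981⁻¹ mod 4784. Extended Euclid on (4784, 981):
4784 = 4*981 + 860
981 = 1*860 + 121
860 = 7*121 + 13
121 = 9*13 + 4
13 = 3*4 + 1
4 = 4*1 + 0
Back-substitute:
1 = 13 − 3·4
1 = −3·121 + 28·13
1 = 28·860 − 199·121
1 = −199·981 + 227·860
1 = 227·4784 − 1107·981
981⁻¹ ≡ 3677 (mod 4784), so k ≡ 3677·1732 ≡ 1060 (mod 4784).
x = 664 + 981·1060 = 1040524.

1040524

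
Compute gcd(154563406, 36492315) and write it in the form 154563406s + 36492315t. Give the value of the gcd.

1

Repeated division:
154563406 = 4×36492315 + 8594146
36492315 = 4×8594146 + 2115731
8594146 = 4×2115731 + 131222
2115731 = 16×131222 + 16179
131222 = 8×16179 + 1790
16179 = 9×1790 + 69
1790 = 25×69 + 65
69 = 1×65 + 4
65 = 16×4 + 1
4 = 4×1 + 0
gcd(154563406, 36492315) = 1.
Back-substituting:
1 = 65 − 16·4
1 = −16·69 + 17·65
1 = 17·1790 − 441·69
1 = −441·16179 + 3986·1790
1 = 3986·131222 − 32329·16179
1 = −32329·2115731 + 521250·131222
1 = 521250·8594146 − 2117329·2115731
1 = −2117329·36492315 + 8990566·8594146
1 = 8990566·154563406 − 38079593·36492315
So 1 = (8990566)·154563406 + (-38079593)·36492315.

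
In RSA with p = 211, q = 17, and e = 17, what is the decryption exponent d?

593

φ(n) = (p−1)(q−1) = 210·16 = 3360.
Need d with 17·d ≡ 1 (mod 3360). Apply the extended Euclidean algorithm:
3360 = 197×17 + 11
17 = 1×11 + 6
11 = 1×6 + 5
6 = 1×5 + 1
5 = 5×1 + 0
Back-substitute:
1 = 6 − 5
1 = −11 + 2·6
1 = 2·17 − 3·11
1 = −3·3360 + 593·17
So 17·593 ≡ 1 (mod 3360), hence d = 593.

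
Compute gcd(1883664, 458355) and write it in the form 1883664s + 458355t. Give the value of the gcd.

3

Apply Euclid's algorithm to 1883664 and 458355:
1883664 = 4·458355 + 50244
458355 = 9·50244 + 6159
50244 = 8·6159 + 972
6159 = 6·972 + 327
972 = 2·327 + 318
327 = 1·318 + 9
318 = 35·9 + 3
9 = 3·3 + 0
gcd(1883664, 458355) = 3.
Express as a combination:
3 = 318 − 35·9
3 = −35·327 + 36·318
3 = 36·972 − 107·327
3 = −107·6159 + 678·972
3 = 678·50244 − 5531·6159
3 = −5531·458355 + 50457·50244
3 = 50457·1883664 − 207359·458355
So 3 = (50457)·1883664 + (-207359)·458355.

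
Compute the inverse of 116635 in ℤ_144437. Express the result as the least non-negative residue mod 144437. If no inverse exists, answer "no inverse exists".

4764

gcd(144437, 116635) by repeated division:
144437 = 1*116635 + 27802
116635 = 4*27802 + 5427
27802 = 5*5427 + 667
5427 = 8*667 + 91
667 = 7*91 + 30
91 = 3*30 + 1
30 = 30*1 + 0
Since gcd(116635, 144437) = 1, back-substitute to write 1 as a combination:
1 = 91 − 3·30
1 = −3·667 + 22·91
1 = 22·5427 − 179·667
1 = −179·27802 + 917·5427
1 = 917·116635 − 3847·27802
1 = −3847·144437 + 4764·116635
So 116635·4764 ≡ 1 (mod 144437).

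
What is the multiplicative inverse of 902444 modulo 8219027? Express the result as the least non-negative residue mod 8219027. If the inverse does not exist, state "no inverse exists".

Run Euclid on (8219027, 902444):
8219027 = 9·902444 + 97031
902444 = 9·97031 + 29165
97031 = 3·29165 + 9536
29165 = 3·9536 + 557
9536 = 17·557 + 67
557 = 8·67 + 21
67 = 3·21 + 4
21 = 5·4 + 1
4 = 4·1 + 0
gcd = 1, so the inverse exists. Back-substitute:
1 = 21 − 5·4
1 = −5·67 + 16·21
1 = 16·557 − 133·67
1 = −133·9536 + 2277·557
1 = 2277·29165 − 6964·9536
1 = −6964·97031 + 23169·29165
1 = 23169·902444 − 215485·97031
1 = −215485·8219027 + 1962534·902444
So 902444·1962534 ≡ 1 (mod 8219027).

1962534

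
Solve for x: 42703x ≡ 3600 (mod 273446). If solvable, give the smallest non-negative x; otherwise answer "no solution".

First find gcd(42703, 273446):
273446 = 6*42703 + 17228
42703 = 2*17228 + 8247
17228 = 2*8247 + 734
8247 = 11*734 + 173
734 = 4*173 + 42
173 = 4*42 + 5
42 = 8*5 + 2
5 = 2*2 + 1
2 = 2*1 + 0
gcd = 1, so a unique solution mod 273446 exists.
Back-substitute for the Bézout coefficients:
1 = 5 − 2·2
1 = −2·42 + 17·5
1 = 17·173 − 70·42
1 = −70·734 + 297·173
1 = 297·8247 − 3337·734
1 = −3337·17228 + 6971·8247
1 = 6971·42703 − 17279·17228
1 = −17279·273446 + 110645·42703
So 42703·(110645) ≡ 1 (mod 273446), giving 42703⁻¹ ≡ 110645.
x ≡ 42703⁻¹·3600 ≡ 110645·3600 ≡ 184624 (mod 273446).

184624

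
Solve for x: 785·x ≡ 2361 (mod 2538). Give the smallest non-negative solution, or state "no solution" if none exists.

627

First find gcd(785, 2538):
2538 = 3·785 + 183
785 = 4·183 + 53
183 = 3·53 + 24
53 = 2·24 + 5
24 = 4·5 + 4
5 = 1·4 + 1
4 = 4·1 + 0
gcd = 1, so a unique solution mod 2538 exists.
Back-substitute for the Bézout coefficients:
1 = 5 − 4
1 = −24 + 5·5
1 = 5·53 − 11·24
1 = −11·183 + 38·53
1 = 38·785 − 163·183
1 = −163·2538 + 527·785
So 785·(527) ≡ 1 (mod 2538), giving 785⁻¹ ≡ 527.
x ≡ 785⁻¹·2361 ≡ 527·2361 ≡ 627 (mod 2538).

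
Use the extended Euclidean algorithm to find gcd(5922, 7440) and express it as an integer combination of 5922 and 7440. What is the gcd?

6

Euclidean algorithm:
7440 = 1×5922 + 1518
5922 = 3×1518 + 1368
1518 = 1×1368 + 150
1368 = 9×150 + 18
150 = 8×18 + 6
18 = 3×6 + 0
gcd(5922, 7440) = 6.
Back-substituting:
6 = 150 − 8·18
6 = −8·1368 + 73·150
6 = 73·1518 − 81·1368
6 = −81·5922 + 316·1518
6 = 316·7440 − 397·5922
So 6 = (316)·7440 + (-397)·5922.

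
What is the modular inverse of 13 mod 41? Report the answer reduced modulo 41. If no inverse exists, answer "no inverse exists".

Extended Euclidean algorithm:
41 = 3×13 + 2
13 = 6×2 + 1
2 = 2×1 + 0
Since gcd(13, 41) = 1, back-substitute to write 1 as a combination:
1 = 13 − 6·2
1 = −6·41 + 19·13
So 13·19 ≡ 1 (mod 41).

19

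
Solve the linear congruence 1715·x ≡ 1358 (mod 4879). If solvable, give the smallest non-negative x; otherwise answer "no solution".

52

First find gcd(1715, 4879):
4879 = 2·1715 + 1449
1715 = 1·1449 + 266
1449 = 5·266 + 119
266 = 2·119 + 28
119 = 4·28 + 7
28 = 4·7 + 0
gcd = 7 and 7 | 1358, so solutions exist. Divide through by 7: 245x ≡ 194 (mod 697).
Now find 245⁻¹ mod 697:
697 = 2*245 + 207
245 = 1*207 + 38
207 = 5*38 + 17
38 = 2*17 + 4
17 = 4*4 + 1
4 = 4*1 + 0
Back-substitute:
1 = 17 − 4·4
1 = −4·38 + 9·17
1 = 9·207 − 49·38
1 = −49·245 + 58·207
1 = 58·697 − 165·245
So 245·(-165) ≡ 1 (mod 697), i.e. 245⁻¹ ≡ 532.
Then x ≡ 532·194 ≡ 52 (mod 697); the smallest non-negative solution is x = 52.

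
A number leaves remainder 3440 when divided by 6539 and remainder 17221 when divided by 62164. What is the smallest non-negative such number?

Write x = 3440 + 6539·k. Then 6539·k ≡ 17221 − 3440 ≡ 13781 (mod 62164).
Need 6539⁻¹ mod 62164. Extended Euclid on (62164, 6539):
62164 = 9×6539 + 3313
6539 = 1×3313 + 3226
3313 = 1×3226 + 87
3226 = 37×87 + 7
87 = 12×7 + 3
7 = 2×3 + 1
3 = 3×1 + 0
Back-substitute:
1 = 7 − 2·3
1 = −2·87 + 25·7
1 = 25·3226 − 927·87
1 = −927·3313 + 952·3226
1 = 952·6539 − 1879·3313
1 = −1879·62164 + 17863·6539
6539⁻¹ ≡ 17863 (mod 62164), so k ≡ 17863·13781 ≡ 563 (mod 62164).
x = 3440 + 6539·563 = 3684897.

3684897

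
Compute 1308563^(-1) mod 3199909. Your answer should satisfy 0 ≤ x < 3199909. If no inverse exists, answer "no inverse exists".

Extended Euclidean algorithm:
3199909 = 2*1308563 + 582783
1308563 = 2*582783 + 142997
582783 = 4*142997 + 10795
142997 = 13*10795 + 2662
10795 = 4*2662 + 147
2662 = 18*147 + 16
147 = 9*16 + 3
16 = 5*3 + 1
3 = 3*1 + 0
Since gcd(1308563, 3199909) = 1, back-substitute to write 1 as a combination:
1 = 16 − 5·3
1 = −5·147 + 46·16
1 = 46·2662 − 833·147
1 = −833·10795 + 3378·2662
1 = 3378·142997 − 44747·10795
1 = −44747·582783 + 182366·142997
1 = 182366·1308563 − 409479·582783
1 = −409479·3199909 + 1001324·1308563
So 1308563·1001324 ≡ 1 (mod 3199909).

1001324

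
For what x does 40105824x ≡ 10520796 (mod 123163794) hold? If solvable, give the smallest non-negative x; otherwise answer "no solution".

17537507

First find gcd(40105824, 123163794):
123163794 = 3×40105824 + 2846322
40105824 = 14×2846322 + 257316
2846322 = 11×257316 + 15846
257316 = 16×15846 + 3780
15846 = 4×3780 + 726
3780 = 5×726 + 150
726 = 4×150 + 126
150 = 1×126 + 24
126 = 5×24 + 6
24 = 4×6 + 0
gcd = 6 and 6 | 10520796, so solutions exist. Divide through by 6: 6684304x ≡ 1753466 (mod 20527299).
Now find 6684304⁻¹ mod 20527299:
20527299 = 3×6684304 + 474387
6684304 = 14×474387 + 42886
474387 = 11×42886 + 2641
42886 = 16×2641 + 630
2641 = 4×630 + 121
630 = 5×121 + 25
121 = 4×25 + 21
25 = 1×21 + 4
21 = 5×4 + 1
4 = 4×1 + 0
Back-substitute:
1 = 21 − 5·4
1 = −5·25 + 6·21
1 = 6·121 − 29·25
1 = −29·630 + 151·121
1 = 151·2641 − 633·630
1 = −633·42886 + 10279·2641
1 = 10279·474387 − 113702·42886
1 = −113702·6684304 + 1602107·474387
1 = 1602107·20527299 − 4920023·6684304
So 6684304·(-4920023) ≡ 1 (mod 20527299), i.e. 6684304⁻¹ ≡ 15607276.
Then x ≡ 15607276·1753466 ≡ 17537507 (mod 20527299); the smallest non-negative solution is x = 17537507.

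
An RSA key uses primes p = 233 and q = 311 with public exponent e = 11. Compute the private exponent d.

32691

φ(n) = (p−1)(q−1) = 232·310 = 71920.
Need d with 11·d ≡ 1 (mod 71920). Apply the extended Euclidean algorithm:
71920 = 6538*11 + 2
11 = 5*2 + 1
2 = 2*1 + 0
Back-substitute:
1 = 11 − 5·2
1 = −5·71920 + 32691·11
So 11·32691 ≡ 1 (mod 71920), hence d = 32691.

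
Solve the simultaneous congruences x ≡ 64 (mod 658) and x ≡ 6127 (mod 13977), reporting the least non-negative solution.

3290722

Write x = 64 + 658·k. Then 658·k ≡ 6127 − 64 ≡ 6063 (mod 13977).
Need 658⁻¹ mod 13977. Extended Euclid on (13977, 658):
13977 = 21*658 + 159
658 = 4*159 + 22
159 = 7*22 + 5
22 = 4*5 + 2
5 = 2*2 + 1
2 = 2*1 + 0
Back-substitute:
1 = 5 − 2·2
1 = −2·22 + 9·5
1 = 9·159 − 65·22
1 = −65·658 + 269·159
1 = 269·13977 − 5714·658
658⁻¹ ≡ 8263 (mod 13977), so k ≡ 8263·6063 ≡ 5001 (mod 13977).
x = 64 + 658·5001 = 3290722.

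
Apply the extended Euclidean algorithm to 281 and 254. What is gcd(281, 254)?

Repeated division:
281 = 1*254 + 27
254 = 9*27 + 11
27 = 2*11 + 5
11 = 2*5 + 1
5 = 5*1 + 0
gcd(281, 254) = 1.
Express as a combination:
1 = 11 − 2·5
1 = −2·27 + 5·11
1 = 5·254 − 47·27
1 = −47·281 + 52·254
So 1 = (-47)·281 + (52)·254.

1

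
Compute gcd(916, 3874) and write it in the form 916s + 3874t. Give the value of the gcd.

2

Euclidean algorithm:
3874 = 4*916 + 210
916 = 4*210 + 76
210 = 2*76 + 58
76 = 1*58 + 18
58 = 3*18 + 4
18 = 4*4 + 2
4 = 2*2 + 0
gcd(916, 3874) = 2.
Back-substituting:
2 = 18 − 4·4
2 = −4·58 + 13·18
2 = 13·76 − 17·58
2 = −17·210 + 47·76
2 = 47·916 − 205·210
2 = −205·3874 + 867·916
So 2 = (-205)·3874 + (867)·916.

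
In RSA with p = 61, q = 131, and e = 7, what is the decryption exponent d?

3343

φ(n) = (p−1)(q−1) = 60·130 = 7800.
Need d with 7·d ≡ 1 (mod 7800). Apply the extended Euclidean algorithm:
7800 = 1114·7 + 2
7 = 3·2 + 1
2 = 2·1 + 0
Back-substitute:
1 = 7 − 3·2
1 = −3·7800 + 3343·7
So 7·3343 ≡ 1 (mod 7800), hence d = 3343.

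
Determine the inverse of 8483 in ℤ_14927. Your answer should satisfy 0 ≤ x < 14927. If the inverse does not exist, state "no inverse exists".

Extended Euclidean algorithm:
14927 = 1×8483 + 6444
8483 = 1×6444 + 2039
6444 = 3×2039 + 327
2039 = 6×327 + 77
327 = 4×77 + 19
77 = 4×19 + 1
19 = 19×1 + 0
Since gcd(8483, 14927) = 1, back-substitute to write 1 as a combination:
1 = 77 − 4·19
1 = −4·327 + 17·77
1 = 17·2039 − 106·327
1 = −106·6444 + 335·2039
1 = 335·8483 − 441·6444
1 = −441·14927 + 776·8483
So 8483·776 ≡ 1 (mod 14927).

776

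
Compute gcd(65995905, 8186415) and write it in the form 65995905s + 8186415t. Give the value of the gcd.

15

Apply Euclid's algorithm to 65995905 and 8186415:
65995905 = 8·8186415 + 504585
8186415 = 16·504585 + 113055
504585 = 4·113055 + 52365
113055 = 2·52365 + 8325
52365 = 6·8325 + 2415
8325 = 3·2415 + 1080
2415 = 2·1080 + 255
1080 = 4·255 + 60
255 = 4·60 + 15
60 = 4·15 + 0
gcd(65995905, 8186415) = 15.
Working backward:
15 = 255 − 4·60
15 = −4·1080 + 17·255
15 = 17·2415 − 38·1080
15 = −38·8325 + 131·2415
15 = 131·52365 − 824·8325
15 = −824·113055 + 1779·52365
15 = 1779·504585 − 7940·113055
15 = −7940·8186415 + 128819·504585
15 = 128819·65995905 − 1038492·8186415
So 15 = (128819)·65995905 + (-1038492)·8186415.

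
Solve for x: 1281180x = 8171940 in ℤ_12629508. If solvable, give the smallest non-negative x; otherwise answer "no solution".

728738

First find gcd(1281180, 12629508):
12629508 = 9·1281180 + 1098888
1281180 = 1·1098888 + 182292
1098888 = 6·182292 + 5136
182292 = 35·5136 + 2532
5136 = 2·2532 + 72
2532 = 35·72 + 12
72 = 6·12 + 0
gcd = 12 and 12 | 8171940, so solutions exist. Divide through by 12: 106765x ≡ 680995 (mod 1052459).
Now find 106765⁻¹ mod 1052459:
1052459 = 9·106765 + 91574
106765 = 1·91574 + 15191
91574 = 6·15191 + 428
15191 = 35·428 + 211
428 = 2·211 + 6
211 = 35·6 + 1
6 = 6·1 + 0
Back-substitute:
1 = 211 − 35·6
1 = −35·428 + 71·211
1 = 71·15191 − 2520·428
1 = −2520·91574 + 15191·15191
1 = 15191·106765 − 17711·91574
1 = −17711·1052459 + 174590·106765
So 106765⁻¹ ≡ 174590 (mod 1052459).
Then x ≡ 174590·680995 ≡ 728738 (mod 1052459); the smallest non-negative solution is x = 728738.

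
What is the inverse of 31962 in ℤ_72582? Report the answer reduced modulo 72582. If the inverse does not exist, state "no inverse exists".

no inverse exists

Euclidean algorithm on 72582, 31962:
72582 = 2*31962 + 8658
31962 = 3*8658 + 5988
8658 = 1*5988 + 2670
5988 = 2*2670 + 648
2670 = 4*648 + 78
648 = 8*78 + 24
78 = 3*24 + 6
24 = 4*6 + 0
The gcd is 6, not 1, hence no inverse exists.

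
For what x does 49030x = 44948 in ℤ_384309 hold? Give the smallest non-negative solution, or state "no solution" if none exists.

First find gcd(49030, 384309):
384309 = 7·49030 + 41099
49030 = 1·41099 + 7931
41099 = 5·7931 + 1444
7931 = 5·1444 + 711
1444 = 2·711 + 22
711 = 32·22 + 7
22 = 3·7 + 1
7 = 7·1 + 0
gcd = 1, so a unique solution mod 384309 exists.
Back-substitute for the Bézout coefficients:
1 = 22 − 3·7
1 = −3·711 + 97·22
1 = 97·1444 − 197·711
1 = −197·7931 + 1082·1444
1 = 1082·41099 − 5607·7931
1 = −5607·49030 + 6689·41099
1 = 6689·384309 − 52430·49030
So 49030·(-52430) ≡ 1 (mod 384309), giving 49030⁻¹ ≡ 331879.
x ≡ 49030⁻¹·44948 ≡ 331879·44948 ≡ 343457 (mod 384309).

343457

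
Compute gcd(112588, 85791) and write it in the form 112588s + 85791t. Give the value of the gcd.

1

Repeated division:
112588 = 1×85791 + 26797
85791 = 3×26797 + 5400
26797 = 4×5400 + 5197
5400 = 1×5197 + 203
5197 = 25×203 + 122
203 = 1×122 + 81
122 = 1×81 + 41
81 = 1×41 + 40
41 = 1×40 + 1
40 = 40×1 + 0
gcd(112588, 85791) = 1.
Working backward:
1 = 41 − 40
1 = −81 + 2·41
1 = 2·122 − 3·81
1 = −3·203 + 5·122
1 = 5·5197 − 128·203
1 = −128·5400 + 133·5197
1 = 133·26797 − 660·5400
1 = −660·85791 + 2113·26797
1 = 2113·112588 − 2773·85791
So 1 = (2113)·112588 + (-2773)·85791.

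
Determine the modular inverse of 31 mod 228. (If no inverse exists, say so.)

Apply the Euclidean algorithm to 228 and 31:
228 = 7×31 + 11
31 = 2×11 + 9
11 = 1×9 + 2
9 = 4×2 + 1
2 = 2×1 + 0
The gcd is 1. Working backward:
1 = 9 − 4·2
1 = −4·11 + 5·9
1 = 5·31 − 14·11
1 = −14·228 + 103·31
So 31·103 ≡ 1 (mod 228).

103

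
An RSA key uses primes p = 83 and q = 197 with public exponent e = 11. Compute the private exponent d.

14611

φ(n) = (p−1)(q−1) = 82·196 = 16072.
Need d with 11·d ≡ 1 (mod 16072). Apply the extended Euclidean algorithm:
16072 = 1461×11 + 1
11 = 11×1 + 0
Back-substitute:
1 = 16072 − 1461·11
So 11·(-1461) ≡ 1 (mod 16072), hence d ≡ -1461 ≡ 14611 (mod 16072).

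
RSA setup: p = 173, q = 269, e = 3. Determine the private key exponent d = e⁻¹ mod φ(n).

φ(n) = (p−1)(q−1) = 172·268 = 46096.
Need d with 3·d ≡ 1 (mod 46096). Apply the extended Euclidean algorithm:
46096 = 15365×3 + 1
3 = 3×1 + 0
Back-substitute:
1 = 46096 − 15365·3
So 3·(-15365) ≡ 1 (mod 46096), hence d ≡ -15365 ≡ 30731 (mod 46096).

30731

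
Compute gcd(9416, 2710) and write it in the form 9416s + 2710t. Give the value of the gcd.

Repeated division:
9416 = 3·2710 + 1286
2710 = 2·1286 + 138
1286 = 9·138 + 44
138 = 3·44 + 6
44 = 7·6 + 2
6 = 3·2 + 0
gcd(9416, 2710) = 2.
Back-substituting:
2 = 44 − 7·6
2 = −7·138 + 22·44
2 = 22·1286 − 205·138
2 = −205·2710 + 432·1286
2 = 432·9416 − 1501·2710
So 2 = (432)·9416 + (-1501)·2710.

2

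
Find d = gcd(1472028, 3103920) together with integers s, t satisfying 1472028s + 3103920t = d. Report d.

Repeated division:
3103920 = 2·1472028 + 159864
1472028 = 9·159864 + 33252
159864 = 4·33252 + 26856
33252 = 1·26856 + 6396
26856 = 4·6396 + 1272
6396 = 5·1272 + 36
1272 = 35·36 + 12
36 = 3·12 + 0
gcd(1472028, 3103920) = 12.
Back-substituting:
12 = 1272 − 35·36
12 = −35·6396 + 176·1272
12 = 176·26856 − 739·6396
12 = −739·33252 + 915·26856
12 = 915·159864 − 4399·33252
12 = −4399·1472028 + 40506·159864
12 = 40506·3103920 − 85411·1472028
So 12 = (40506)·3103920 + (-85411)·1472028.

12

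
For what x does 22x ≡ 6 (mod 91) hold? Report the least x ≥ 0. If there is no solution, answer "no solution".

83

First find gcd(22, 91):
91 = 4×22 + 3
22 = 7×3 + 1
3 = 3×1 + 0
gcd = 1, so a unique solution mod 91 exists.
Back-substitute for the Bézout coefficients:
1 = 22 − 7·3
1 = −7·91 + 29·22
So 22·(29) ≡ 1 (mod 91), giving 22⁻¹ ≡ 29.
x ≡ 22⁻¹·6 ≡ 29·6 ≡ 83 (mod 91).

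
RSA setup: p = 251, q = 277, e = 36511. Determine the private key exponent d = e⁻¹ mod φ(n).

64591

φ(n) = (p−1)(q−1) = 250·276 = 69000.
Need d with 36511·d ≡ 1 (mod 69000). Apply the extended Euclidean algorithm:
69000 = 1·36511 + 32489
36511 = 1·32489 + 4022
32489 = 8·4022 + 313
4022 = 12·313 + 266
313 = 1·266 + 47
266 = 5·47 + 31
47 = 1·31 + 16
31 = 1·16 + 15
16 = 1·15 + 1
15 = 15·1 + 0
Back-substitute:
1 = 16 − 15
1 = −31 + 2·16
1 = 2·47 − 3·31
1 = −3·266 + 17·47
1 = 17·313 − 20·266
1 = −20·4022 + 257·313
1 = 257·32489 − 2076·4022
1 = −2076·36511 + 2333·32489
1 = 2333·69000 − 4409·36511
So 36511·(-4409) ≡ 1 (mod 69000), hence d ≡ -4409 ≡ 64591 (mod 69000).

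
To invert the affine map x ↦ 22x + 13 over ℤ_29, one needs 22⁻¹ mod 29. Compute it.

Apply the Euclidean algorithm to 29 and 22:
29 = 1·22 + 7
22 = 3·7 + 1
7 = 7·1 + 0
The gcd is 1. Working backward:
1 = 22 − 3·7
1 = −3·29 + 4·22
So 22·4 ≡ 1 (mod 29).

4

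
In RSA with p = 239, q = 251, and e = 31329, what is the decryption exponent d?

φ(n) = (p−1)(q−1) = 238·250 = 59500.
Need d with 31329·d ≡ 1 (mod 59500). Apply the extended Euclidean algorithm:
59500 = 1×31329 + 28171
31329 = 1×28171 + 3158
28171 = 8×3158 + 2907
3158 = 1×2907 + 251
2907 = 11×251 + 146
251 = 1×146 + 105
146 = 1×105 + 41
105 = 2×41 + 23
41 = 1×23 + 18
23 = 1×18 + 5
18 = 3×5 + 3
5 = 1×3 + 2
3 = 1×2 + 1
2 = 2×1 + 0
Back-substitute:
1 = 3 − 2
1 = −5 + 2·3
1 = 2·18 − 7·5
1 = −7·23 + 9·18
1 = 9·41 − 16·23
1 = −16·105 + 41·41
1 = 41·146 − 57·105
1 = −57·251 + 98·146
1 = 98·2907 − 1135·251
1 = −1135·3158 + 1233·2907
1 = 1233·28171 − 10999·3158
1 = −10999·31329 + 12232·28171
1 = 12232·59500 − 23231·31329
So 31329·(-23231) ≡ 1 (mod 59500), hence d ≡ -23231 ≡ 36269 (mod 59500).

36269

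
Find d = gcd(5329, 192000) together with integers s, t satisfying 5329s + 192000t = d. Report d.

Repeated division:
192000 = 36*5329 + 156
5329 = 34*156 + 25
156 = 6*25 + 6
25 = 4*6 + 1
6 = 6*1 + 0
gcd(5329, 192000) = 1.
Back-substituting:
1 = 25 − 4·6
1 = −4·156 + 25·25
1 = 25·5329 − 854·156
1 = −854·192000 + 30769·5329
So 1 = (-854)·192000 + (30769)·5329.

1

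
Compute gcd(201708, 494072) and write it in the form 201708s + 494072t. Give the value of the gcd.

4

Repeated division:
494072 = 2·201708 + 90656
201708 = 2·90656 + 20396
90656 = 4·20396 + 9072
20396 = 2·9072 + 2252
9072 = 4·2252 + 64
2252 = 35·64 + 12
64 = 5·12 + 4
12 = 3·4 + 0
gcd(201708, 494072) = 4.
Back-substituting:
4 = 64 − 5·12
4 = −5·2252 + 176·64
4 = 176·9072 − 709·2252
4 = −709·20396 + 1594·9072
4 = 1594·90656 − 7085·20396
4 = −7085·201708 + 15764·90656
4 = 15764·494072 − 38613·201708
So 4 = (15764)·494072 + (-38613)·201708.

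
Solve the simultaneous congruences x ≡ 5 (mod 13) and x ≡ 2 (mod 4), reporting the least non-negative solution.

18

Write x = 5 + 13·k. Then 13·k ≡ 2 − 5 ≡ 1 (mod 4).
Need 13⁻¹ mod 4. Extended Euclid on (4, 1):
4 = 4*1 + 0
13⁻¹ ≡ 1 (mod 4), so k ≡ 1·1 ≡ 1 (mod 4).
x = 5 + 13·1 = 18.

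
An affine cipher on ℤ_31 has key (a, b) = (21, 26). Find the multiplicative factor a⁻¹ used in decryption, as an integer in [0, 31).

gcd(31, 21) by repeated division:
31 = 1×21 + 10
21 = 2×10 + 1
10 = 10×1 + 0
The gcd is 1. Working backward:
1 = 21 − 2·10
1 = −2·31 + 3·21
So 21·3 ≡ 1 (mod 31).

3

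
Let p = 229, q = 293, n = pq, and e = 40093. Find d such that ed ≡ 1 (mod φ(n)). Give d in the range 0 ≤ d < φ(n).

φ(n) = (p−1)(q−1) = 228·292 = 66576.
Need d with 40093·d ≡ 1 (mod 66576). Apply the extended Euclidean algorithm:
66576 = 1·40093 + 26483
40093 = 1·26483 + 13610
26483 = 1·13610 + 12873
13610 = 1·12873 + 737
12873 = 17·737 + 344
737 = 2·344 + 49
344 = 7·49 + 1
49 = 49·1 + 0
Back-substitute:
1 = 344 − 7·49
1 = −7·737 + 15·344
1 = 15·12873 − 262·737
1 = −262·13610 + 277·12873
1 = 277·26483 − 539·13610
1 = −539·40093 + 816·26483
1 = 816·66576 − 1355·40093
So 40093·(-1355) ≡ 1 (mod 66576), hence d ≡ -1355 ≡ 65221 (mod 66576).

65221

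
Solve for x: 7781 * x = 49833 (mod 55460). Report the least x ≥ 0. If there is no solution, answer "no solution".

First find gcd(7781, 55460):
55460 = 7·7781 + 993
7781 = 7·993 + 830
993 = 1·830 + 163
830 = 5·163 + 15
163 = 10·15 + 13
15 = 1·13 + 2
13 = 6·2 + 1
2 = 2·1 + 0
gcd = 1, so a unique solution mod 55460 exists.
Back-substitute for the Bézout coefficients:
1 = 13 − 6·2
1 = −6·15 + 7·13
1 = 7·163 − 76·15
1 = −76·830 + 387·163
1 = 387·993 − 463·830
1 = −463·7781 + 3628·993
1 = 3628·55460 − 25859·7781
So 7781·(-25859) ≡ 1 (mod 55460), giving 7781⁻¹ ≡ 29601.
x ≡ 7781⁻¹·49833 ≡ 29601·49833 ≡ 37013 (mod 55460).

37013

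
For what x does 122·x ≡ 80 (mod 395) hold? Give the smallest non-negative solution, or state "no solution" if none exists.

305

First find gcd(122, 395):
395 = 3*122 + 29
122 = 4*29 + 6
29 = 4*6 + 5
6 = 1*5 + 1
5 = 5*1 + 0
gcd = 1, so a unique solution mod 395 exists.
Back-substitute for the Bézout coefficients:
1 = 6 − 5
1 = −29 + 5·6
1 = 5·122 − 21·29
1 = −21·395 + 68·122
So 122·(68) ≡ 1 (mod 395), giving 122⁻¹ ≡ 68.
x ≡ 122⁻¹·80 ≡ 68·80 ≡ 305 (mod 395).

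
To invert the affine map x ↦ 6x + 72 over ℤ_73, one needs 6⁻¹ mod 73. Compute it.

Apply the Euclidean algorithm to 73 and 6:
73 = 12*6 + 1
6 = 6*1 + 0
Since gcd(6, 73) = 1, back-substitute to write 1 as a combination:
1 = 73 − 12·6
Hence 6⁻¹ ≡ -12 ≡ 61 (mod 73).

61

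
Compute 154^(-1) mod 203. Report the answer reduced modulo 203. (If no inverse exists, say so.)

Euclidean algorithm on 203, 154:
203 = 1·154 + 49
154 = 3·49 + 7
49 = 7·7 + 0
The gcd is 7, not 1, hence no inverse exists.

no inverse exists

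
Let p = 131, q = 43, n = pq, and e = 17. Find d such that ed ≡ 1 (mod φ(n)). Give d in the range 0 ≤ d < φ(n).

3533

φ(n) = (p−1)(q−1) = 130·42 = 5460.
Need d with 17·d ≡ 1 (mod 5460). Apply the extended Euclidean algorithm:
5460 = 321·17 + 3
17 = 5·3 + 2
3 = 1·2 + 1
2 = 2·1 + 0
Back-substitute:
1 = 3 − 2
1 = −17 + 6·3
1 = 6·5460 − 1927·17
So 17·(-1927) ≡ 1 (mod 5460), hence d ≡ -1927 ≡ 3533 (mod 5460).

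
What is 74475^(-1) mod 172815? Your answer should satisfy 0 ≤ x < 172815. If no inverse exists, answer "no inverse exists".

Compute gcd(74475, 172815):
172815 = 2×74475 + 23865
74475 = 3×23865 + 2880
23865 = 8×2880 + 825
2880 = 3×825 + 405
825 = 2×405 + 15
405 = 27×15 + 0
Since gcd = 15 > 1, 74475 is not a unit mod 172815.

no inverse exists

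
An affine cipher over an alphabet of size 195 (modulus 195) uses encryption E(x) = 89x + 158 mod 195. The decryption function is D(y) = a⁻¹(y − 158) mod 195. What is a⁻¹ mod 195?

149

Extended Euclidean algorithm:
195 = 2×89 + 17
89 = 5×17 + 4
17 = 4×4 + 1
4 = 4×1 + 0
Since gcd(89, 195) = 1, back-substitute to write 1 as a combination:
1 = 17 − 4·4
1 = −4·89 + 21·17
1 = 21·195 − 46·89
Hence 89⁻¹ ≡ -46 ≡ 149 (mod 195).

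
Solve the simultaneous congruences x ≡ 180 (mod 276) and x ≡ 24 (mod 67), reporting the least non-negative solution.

Write x = 180 + 276·k. Then 276·k ≡ 24 − 180 ≡ 45 (mod 67).
Need 276⁻¹ mod 67. Extended Euclid on (67, 8):
67 = 8*8 + 3
8 = 2*3 + 2
3 = 1*2 + 1
2 = 2*1 + 0
Back-substitute:
1 = 3 − 2
1 = −8 + 3·3
1 = 3·67 − 25·8
276⁻¹ ≡ 42 (mod 67), so k ≡ 42·45 ≡ 14 (mod 67).
x = 180 + 276·14 = 4044.

4044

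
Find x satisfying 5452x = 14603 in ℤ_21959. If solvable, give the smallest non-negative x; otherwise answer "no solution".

4703

First find gcd(5452, 21959):
21959 = 4*5452 + 151
5452 = 36*151 + 16
151 = 9*16 + 7
16 = 2*7 + 2
7 = 3*2 + 1
2 = 2*1 + 0
gcd = 1, so a unique solution mod 21959 exists.
Back-substitute for the Bézout coefficients:
1 = 7 − 3·2
1 = −3·16 + 7·7
1 = 7·151 − 66·16
1 = −66·5452 + 2383·151
1 = 2383·21959 − 9598·5452
So 5452·(-9598) ≡ 1 (mod 21959), giving 5452⁻¹ ≡ 12361.
x ≡ 5452⁻¹·14603 ≡ 12361·14603 ≡ 4703 (mod 21959).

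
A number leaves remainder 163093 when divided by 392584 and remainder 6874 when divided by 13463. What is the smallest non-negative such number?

Write x = 163093 + 392584·k. Then 392584·k ≡ 6874 − 163093 ≡ 5337 (mod 13463).
Need 392584⁻¹ mod 13463. Extended Euclid on (13463, 2157):
13463 = 6×2157 + 521
2157 = 4×521 + 73
521 = 7×73 + 10
73 = 7×10 + 3
10 = 3×3 + 1
3 = 3×1 + 0
Back-substitute:
1 = 10 − 3·3
1 = −3·73 + 22·10
1 = 22·521 − 157·73
1 = −157·2157 + 650·521
1 = 650·13463 − 4057·2157
392584⁻¹ ≡ 9406 (mod 13463), so k ≡ 9406·5337 ≡ 9758 (mod 13463).
x = 163093 + 392584·9758 = 3830997765.

3830997765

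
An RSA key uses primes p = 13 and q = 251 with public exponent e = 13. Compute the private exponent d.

2077

φ(n) = (p−1)(q−1) = 12·250 = 3000.
Need d with 13·d ≡ 1 (mod 3000). Apply the extended Euclidean algorithm:
3000 = 230*13 + 10
13 = 1*10 + 3
10 = 3*3 + 1
3 = 3*1 + 0
Back-substitute:
1 = 10 − 3·3
1 = −3·13 + 4·10
1 = 4·3000 − 923·13
So 13·(-923) ≡ 1 (mod 3000), hence d ≡ -923 ≡ 2077 (mod 3000).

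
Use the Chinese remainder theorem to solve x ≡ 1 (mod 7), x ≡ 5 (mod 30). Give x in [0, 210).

Write x = 1 + 7·k. Then 7·k ≡ 5 − 1 ≡ 4 (mod 30).
Need 7⁻¹ mod 30. Extended Euclid on (30, 7):
30 = 4*7 + 2
7 = 3*2 + 1
2 = 2*1 + 0
Back-substitute:
1 = 7 − 3·2
1 = −3·30 + 13·7
7⁻¹ ≡ 13 (mod 30), so k ≡ 13·4 ≡ 22 (mod 30).
x = 1 + 7·22 = 155.

155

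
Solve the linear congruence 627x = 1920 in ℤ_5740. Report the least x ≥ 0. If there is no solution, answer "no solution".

4260

First find gcd(627, 5740):
5740 = 9*627 + 97
627 = 6*97 + 45
97 = 2*45 + 7
45 = 6*7 + 3
7 = 2*3 + 1
3 = 3*1 + 0
gcd = 1, so a unique solution mod 5740 exists.
Back-substitute for the Bézout coefficients:
1 = 7 − 2·3
1 = −2·45 + 13·7
1 = 13·97 − 28·45
1 = −28·627 + 181·97
1 = 181·5740 − 1657·627
So 627·(-1657) ≡ 1 (mod 5740), giving 627⁻¹ ≡ 4083.
x ≡ 627⁻¹·1920 ≡ 4083·1920 ≡ 4260 (mod 5740).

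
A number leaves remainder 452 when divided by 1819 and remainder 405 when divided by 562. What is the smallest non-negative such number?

45927

Write x = 452 + 1819·k. Then 1819·k ≡ 405 − 452 ≡ 515 (mod 562).
Need 1819⁻¹ mod 562. Extended Euclid on (562, 133):
562 = 4*133 + 30
133 = 4*30 + 13
30 = 2*13 + 4
13 = 3*4 + 1
4 = 4*1 + 0
Back-substitute:
1 = 13 − 3·4
1 = −3·30 + 7·13
1 = 7·133 − 31·30
1 = −31·562 + 131·133
1819⁻¹ ≡ 131 (mod 562), so k ≡ 131·515 ≡ 25 (mod 562).
x = 452 + 1819·25 = 45927.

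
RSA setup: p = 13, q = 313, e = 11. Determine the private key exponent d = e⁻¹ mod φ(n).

φ(n) = (p−1)(q−1) = 12·312 = 3744.
Need d with 11·d ≡ 1 (mod 3744). Apply the extended Euclidean algorithm:
3744 = 340·11 + 4
11 = 2·4 + 3
4 = 1·3 + 1
3 = 3·1 + 0
Back-substitute:
1 = 4 − 3
1 = −11 + 3·4
1 = 3·3744 − 1021·11
So 11·(-1021) ≡ 1 (mod 3744), hence d ≡ -1021 ≡ 2723 (mod 3744).

2723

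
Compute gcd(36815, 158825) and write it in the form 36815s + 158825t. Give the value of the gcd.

Apply Euclid's algorithm to 158825 and 36815:
158825 = 4·36815 + 11565
36815 = 3·11565 + 2120
11565 = 5·2120 + 965
2120 = 2·965 + 190
965 = 5·190 + 15
190 = 12·15 + 10
15 = 1·10 + 5
10 = 2·5 + 0
gcd(36815, 158825) = 5.
Back-substituting:
5 = 15 − 10
5 = −190 + 13·15
5 = 13·965 − 66·190
5 = −66·2120 + 145·965
5 = 145·11565 − 791·2120
5 = −791·36815 + 2518·11565
5 = 2518·158825 − 10863·36815
So 5 = (2518)·158825 + (-10863)·36815.

5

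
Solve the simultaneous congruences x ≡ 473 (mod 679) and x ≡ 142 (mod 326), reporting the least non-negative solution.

131520

Write x = 473 + 679·k. Then 679·k ≡ 142 − 473 ≡ 321 (mod 326).
Need 679⁻¹ mod 326. Extended Euclid on (326, 27):
326 = 12·27 + 2
27 = 13·2 + 1
2 = 2·1 + 0
Back-substitute:
1 = 27 − 13·2
1 = −13·326 + 157·27
679⁻¹ ≡ 157 (mod 326), so k ≡ 157·321 ≡ 193 (mod 326).
x = 473 + 679·193 = 131520.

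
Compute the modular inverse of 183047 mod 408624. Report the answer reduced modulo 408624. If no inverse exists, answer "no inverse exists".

168071

Run Euclid on (408624, 183047):
408624 = 2×183047 + 42530
183047 = 4×42530 + 12927
42530 = 3×12927 + 3749
12927 = 3×3749 + 1680
3749 = 2×1680 + 389
1680 = 4×389 + 124
389 = 3×124 + 17
124 = 7×17 + 5
17 = 3×5 + 2
5 = 2×2 + 1
2 = 2×1 + 0
Since gcd(183047, 408624) = 1, back-substitute to write 1 as a combination:
1 = 5 − 2·2
1 = −2·17 + 7·5
1 = 7·124 − 51·17
1 = −51·389 + 160·124
1 = 160·1680 − 691·389
1 = −691·3749 + 1542·1680
1 = 1542·12927 − 5317·3749
1 = −5317·42530 + 17493·12927
1 = 17493·183047 − 75289·42530
1 = −75289·408624 + 168071·183047
So 183047·168071 ≡ 1 (mod 408624).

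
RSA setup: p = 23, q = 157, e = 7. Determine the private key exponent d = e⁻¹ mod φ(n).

φ(n) = (p−1)(q−1) = 22·156 = 3432.
Need d with 7·d ≡ 1 (mod 3432). Apply the extended Euclidean algorithm:
3432 = 490·7 + 2
7 = 3·2 + 1
2 = 2·1 + 0
Back-substitute:
1 = 7 − 3·2
1 = −3·3432 + 1471·7
So 7·1471 ≡ 1 (mod 3432), hence d = 1471.

1471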